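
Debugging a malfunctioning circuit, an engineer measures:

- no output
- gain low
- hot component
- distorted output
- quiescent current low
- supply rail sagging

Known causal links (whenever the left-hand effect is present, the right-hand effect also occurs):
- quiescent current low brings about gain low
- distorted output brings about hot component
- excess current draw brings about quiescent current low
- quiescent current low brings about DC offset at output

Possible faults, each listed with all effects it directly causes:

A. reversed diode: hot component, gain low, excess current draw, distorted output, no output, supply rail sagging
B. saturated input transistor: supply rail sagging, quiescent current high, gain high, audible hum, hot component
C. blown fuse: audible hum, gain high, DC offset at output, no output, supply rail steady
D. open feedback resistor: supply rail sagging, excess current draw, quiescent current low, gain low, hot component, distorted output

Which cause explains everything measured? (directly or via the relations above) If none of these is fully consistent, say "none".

A

Testing each hypothesis:
(A) reversed diode — accounts for every observation (quiescent current low through excess current draw → quiescent current low)
(B) saturated input transistor — fails on no output, gain low, distorted output, quiescent current low (predicts gain high, not gain low; predicts quiescent current high, not quiescent current low)
(C) blown fuse — fails on gain low, hot component, distorted output, quiescent current low, supply rail sagging (predicts gain high, not gain low; predicts supply rail steady, not supply rail sagging)
(D) open feedback resistor — no output ✗; gain low ✓; hot component ✓; distorted output ✓; quiescent current low ✓; supply rail sagging ✓
(A) is the only candidate with no mismatches.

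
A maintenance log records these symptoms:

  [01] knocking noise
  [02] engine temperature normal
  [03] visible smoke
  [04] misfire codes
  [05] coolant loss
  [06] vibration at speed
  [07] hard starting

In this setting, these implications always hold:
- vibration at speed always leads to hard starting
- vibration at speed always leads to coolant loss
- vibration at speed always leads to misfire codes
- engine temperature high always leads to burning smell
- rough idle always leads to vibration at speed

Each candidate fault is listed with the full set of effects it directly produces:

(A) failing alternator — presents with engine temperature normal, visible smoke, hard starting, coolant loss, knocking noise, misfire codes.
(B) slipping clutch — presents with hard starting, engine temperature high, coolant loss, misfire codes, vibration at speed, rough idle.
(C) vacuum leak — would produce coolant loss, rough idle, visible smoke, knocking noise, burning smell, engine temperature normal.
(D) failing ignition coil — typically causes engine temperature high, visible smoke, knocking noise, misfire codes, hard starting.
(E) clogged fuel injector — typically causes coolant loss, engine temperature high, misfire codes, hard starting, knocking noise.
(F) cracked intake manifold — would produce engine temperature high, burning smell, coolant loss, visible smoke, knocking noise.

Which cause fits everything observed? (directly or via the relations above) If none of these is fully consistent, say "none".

C

Testing each hypothesis:
(A) failing alternator — knocking noise ✓; engine temperature normal ✓; visible smoke ✓; misfire codes ✓; coolant loss ✓; vibration at speed ✗; hard starting ✓
(B) slipping clutch — fails on knocking noise, engine temperature normal, visible smoke (predicts engine temperature high, not engine temperature normal)
(C) vacuum leak — accounts for every observation (misfire codes by rough idle → vibration at speed → misfire codes)
(D) failing ignition coil — fails on engine temperature normal, coolant loss, vibration at speed (predicts engine temperature high, not engine temperature normal)
(E) clogged fuel injector — fails on engine temperature normal, visible smoke, vibration at speed (predicts engine temperature high, not engine temperature normal)
(F) cracked intake manifold — knocking noise ✓; engine temperature normal ✗; visible smoke ✓; misfire codes ✗; coolant loss ✓; vibration at speed ✗; hard starting ✗
(C) is the only candidate with no mismatches.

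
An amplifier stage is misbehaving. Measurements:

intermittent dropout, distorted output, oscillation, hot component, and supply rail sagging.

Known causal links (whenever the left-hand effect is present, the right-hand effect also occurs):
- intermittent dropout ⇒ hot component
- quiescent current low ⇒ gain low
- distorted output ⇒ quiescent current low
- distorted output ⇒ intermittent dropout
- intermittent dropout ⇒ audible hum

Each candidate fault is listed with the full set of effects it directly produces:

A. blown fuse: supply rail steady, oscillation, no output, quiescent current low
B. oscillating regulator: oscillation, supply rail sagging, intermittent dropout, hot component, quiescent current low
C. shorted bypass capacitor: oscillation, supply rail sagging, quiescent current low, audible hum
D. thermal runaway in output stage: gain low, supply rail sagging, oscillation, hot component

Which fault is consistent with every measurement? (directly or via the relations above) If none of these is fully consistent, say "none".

none

Per-candidate check:
(A) blown fuse — fails on intermittent dropout, distorted output, hot component, supply rail sagging (predicts supply rail steady, not supply rail sagging)
(B) oscillating regulator — intermittent dropout +; distorted output -; oscillation +; hot component +; supply rail sagging +
(C) shorted bypass capacitor — does not account for intermittent dropout, distorted output, hot component
(D) thermal runaway in output stage — intermittent dropout -; distorted output -; oscillation +; hot component +; supply rail sagging +
None of the listed candidates fits everything.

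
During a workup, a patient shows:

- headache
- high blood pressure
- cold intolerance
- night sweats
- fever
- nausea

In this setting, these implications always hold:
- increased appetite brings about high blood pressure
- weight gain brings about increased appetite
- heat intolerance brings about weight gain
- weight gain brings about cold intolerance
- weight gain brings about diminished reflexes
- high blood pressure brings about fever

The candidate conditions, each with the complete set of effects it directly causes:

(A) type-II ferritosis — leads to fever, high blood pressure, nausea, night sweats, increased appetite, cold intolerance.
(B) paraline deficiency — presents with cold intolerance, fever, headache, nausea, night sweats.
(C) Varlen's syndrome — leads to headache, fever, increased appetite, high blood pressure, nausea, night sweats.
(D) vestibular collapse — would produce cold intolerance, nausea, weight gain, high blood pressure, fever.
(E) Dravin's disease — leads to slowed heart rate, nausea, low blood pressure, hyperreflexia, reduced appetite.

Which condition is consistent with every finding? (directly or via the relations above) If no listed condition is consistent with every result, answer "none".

For each candidate, compare predicted effects to what was observed:
(A) type-II ferritosis — headache -; high blood pressure +; cold intolerance +; night sweats +; fever +; nausea +
(B) paraline deficiency — headache +; high blood pressure -; cold intolerance +; night sweats +; fever +; nausea +
(C) Varlen's syndrome — headache +; high blood pressure +; cold intolerance -; night sweats +; fever +; nausea +
(D) vestibular collapse — does not account for headache, night sweats
(E) Dravin's disease — fails on headache, high blood pressure, cold intolerance, night sweats, fever (predicts low blood pressure, not high blood pressure)
No candidate is consistent with all observations.

none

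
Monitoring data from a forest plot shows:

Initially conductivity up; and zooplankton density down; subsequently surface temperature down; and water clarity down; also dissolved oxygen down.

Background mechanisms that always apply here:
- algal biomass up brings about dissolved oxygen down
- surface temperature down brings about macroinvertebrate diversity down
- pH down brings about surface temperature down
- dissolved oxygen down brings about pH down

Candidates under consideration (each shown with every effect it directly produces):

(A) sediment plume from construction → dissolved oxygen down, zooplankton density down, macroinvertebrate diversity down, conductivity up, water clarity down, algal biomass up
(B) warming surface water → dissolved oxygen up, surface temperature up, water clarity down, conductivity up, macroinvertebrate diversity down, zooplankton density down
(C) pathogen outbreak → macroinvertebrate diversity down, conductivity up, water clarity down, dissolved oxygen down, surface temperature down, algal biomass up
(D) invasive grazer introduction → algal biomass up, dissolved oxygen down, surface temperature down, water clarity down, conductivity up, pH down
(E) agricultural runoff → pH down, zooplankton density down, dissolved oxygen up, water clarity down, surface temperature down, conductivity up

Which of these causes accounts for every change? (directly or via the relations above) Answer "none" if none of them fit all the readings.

For each candidate, compare predicted effects to what was observed:
(A) sediment plume from construction — conductivity up match; zooplankton density down match; surface temperature down match (by dissolved oxygen down → pH down → surface temperature down); water clarity down match; dissolved oxygen down match
(B) warming surface water — conductivity up match; zooplankton density down match; surface temperature down miss; water clarity down match; dissolved oxygen down miss
(C) pathogen outbreak — conductivity up match; zooplankton density down miss; surface temperature down match; water clarity down match; dissolved oxygen down match
(D) invasive grazer introduction — does not account for zooplankton density down
(E) agricultural runoff — conductivity up match; zooplankton density down match; surface temperature down match; water clarity down match; dissolved oxygen down miss
Only (A) is consistent with every observation.

A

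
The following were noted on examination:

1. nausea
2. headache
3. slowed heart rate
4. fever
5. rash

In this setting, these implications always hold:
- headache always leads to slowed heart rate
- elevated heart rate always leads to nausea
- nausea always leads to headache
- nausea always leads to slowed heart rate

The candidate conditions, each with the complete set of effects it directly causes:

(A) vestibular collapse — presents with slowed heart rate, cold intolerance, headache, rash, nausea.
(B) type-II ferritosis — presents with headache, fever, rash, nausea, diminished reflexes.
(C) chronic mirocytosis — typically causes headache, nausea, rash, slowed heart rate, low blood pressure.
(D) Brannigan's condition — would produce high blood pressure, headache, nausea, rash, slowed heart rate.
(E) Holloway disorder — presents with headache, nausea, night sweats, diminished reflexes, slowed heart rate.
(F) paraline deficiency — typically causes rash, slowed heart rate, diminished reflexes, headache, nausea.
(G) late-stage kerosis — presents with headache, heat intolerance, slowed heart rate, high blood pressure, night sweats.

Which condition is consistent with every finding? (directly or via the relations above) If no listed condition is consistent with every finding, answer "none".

Per-candidate check:
(A) vestibular collapse — nausea yes; headache yes; slowed heart rate yes; fever NO; rash yes
(B) type-II ferritosis — accounts for every observation (slowed heart rate through headache → slowed heart rate)
(C) chronic mirocytosis — does not account for fever
(D) Brannigan's condition — nausea yes; headache yes; slowed heart rate yes; fever NO; rash yes
(E) Holloway disorder — nausea yes; headache yes; slowed heart rate yes; fever NO; rash NO
(F) paraline deficiency — does not account for fever
(G) late-stage kerosis — does not account for nausea, fever, rash
(B) alone accounts for all the evidence.

B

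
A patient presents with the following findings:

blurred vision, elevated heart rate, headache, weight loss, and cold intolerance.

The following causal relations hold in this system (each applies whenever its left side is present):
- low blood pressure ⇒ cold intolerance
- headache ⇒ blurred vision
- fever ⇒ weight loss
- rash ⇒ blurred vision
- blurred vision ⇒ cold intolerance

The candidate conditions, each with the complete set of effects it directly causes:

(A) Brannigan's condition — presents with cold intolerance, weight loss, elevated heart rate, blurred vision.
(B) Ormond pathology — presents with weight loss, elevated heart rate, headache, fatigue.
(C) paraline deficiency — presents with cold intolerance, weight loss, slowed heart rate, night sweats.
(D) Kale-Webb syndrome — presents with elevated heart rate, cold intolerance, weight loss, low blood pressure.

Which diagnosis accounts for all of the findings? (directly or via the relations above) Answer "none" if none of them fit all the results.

Testing each hypothesis:
(A) Brannigan's condition — does not account for headache
(B) Ormond pathology — blurred vision yes (by headache → blurred vision); elevated heart rate yes; headache yes; weight loss yes; cold intolerance yes (by headache → blurred vision → cold intolerance)
(C) paraline deficiency — blurred vision NO; elevated heart rate NO; headache NO; weight loss yes; cold intolerance yes
(D) Kale-Webb syndrome — blurred vision NO; elevated heart rate yes; headache NO; weight loss yes; cold intolerance yes
Only (B) is consistent with every observation.

B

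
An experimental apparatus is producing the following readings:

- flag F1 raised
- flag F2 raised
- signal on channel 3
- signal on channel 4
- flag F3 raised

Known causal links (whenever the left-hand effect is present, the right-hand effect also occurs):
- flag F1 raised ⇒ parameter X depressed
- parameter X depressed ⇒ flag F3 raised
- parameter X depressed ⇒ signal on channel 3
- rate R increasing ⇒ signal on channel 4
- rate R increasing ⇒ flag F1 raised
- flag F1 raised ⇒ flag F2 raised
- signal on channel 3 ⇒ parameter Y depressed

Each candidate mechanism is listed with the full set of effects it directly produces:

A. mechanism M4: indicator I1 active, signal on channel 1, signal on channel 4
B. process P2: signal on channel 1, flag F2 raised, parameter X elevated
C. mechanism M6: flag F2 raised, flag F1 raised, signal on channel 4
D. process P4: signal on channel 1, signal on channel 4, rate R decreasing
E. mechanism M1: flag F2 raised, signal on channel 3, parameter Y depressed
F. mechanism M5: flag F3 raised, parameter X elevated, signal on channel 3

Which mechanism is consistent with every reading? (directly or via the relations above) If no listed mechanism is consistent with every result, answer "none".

C

For each candidate, compare predicted effects to what was observed:
(A) mechanism M4 — does not account for flag F1 raised, flag F2 raised, signal on channel 3, flag F3 raised
(B) process P2 — flag F1 raised ✗; flag F2 raised ✓; signal on channel 3 ✗; signal on channel 4 ✗; flag F3 raised ✗
(C) mechanism M6 — accounts for every observation (signal on channel 3 through flag F1 raised → parameter X depressed → signal on channel 3)
(D) process P4 — does not account for flag F1 raised, flag F2 raised, signal on channel 3, flag F3 raised
(E) mechanism M1 — does not account for flag F1 raised, signal on channel 4, flag F3 raised
(F) mechanism M5 — flag F1 raised ✗; flag F2 raised ✗; signal on channel 3 ✓; signal on channel 4 ✗; flag F3 raised ✓
Only (C) is consistent with every observation.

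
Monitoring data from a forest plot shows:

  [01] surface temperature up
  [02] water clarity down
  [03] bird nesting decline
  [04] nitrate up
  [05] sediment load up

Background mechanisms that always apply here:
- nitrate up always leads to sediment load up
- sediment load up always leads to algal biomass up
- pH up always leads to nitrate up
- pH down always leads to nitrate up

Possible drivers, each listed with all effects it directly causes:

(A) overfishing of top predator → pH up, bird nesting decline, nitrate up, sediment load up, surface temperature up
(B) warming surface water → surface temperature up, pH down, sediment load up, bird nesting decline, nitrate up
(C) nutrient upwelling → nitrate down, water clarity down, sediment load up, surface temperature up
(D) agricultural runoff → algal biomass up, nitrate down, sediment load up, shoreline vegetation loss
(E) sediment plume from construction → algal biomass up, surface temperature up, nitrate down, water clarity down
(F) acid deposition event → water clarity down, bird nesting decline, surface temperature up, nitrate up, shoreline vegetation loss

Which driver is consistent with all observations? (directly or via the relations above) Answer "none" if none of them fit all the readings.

Per-candidate check:
(A) overfishing of top predator — surface temperature up match; water clarity down miss; bird nesting decline match; nitrate up match; sediment load up match
(B) warming surface water — does not account for water clarity down
(C) nutrient upwelling — fails on bird nesting decline, nitrate up (predicts nitrate down, not nitrate up)
(D) agricultural runoff — surface temperature up miss; water clarity down miss; bird nesting decline miss; nitrate up miss; sediment load up match
(E) sediment plume from construction — surface temperature up match; water clarity down match; bird nesting decline miss; nitrate up miss; sediment load up miss
(F) acid deposition event — surface temperature up match; water clarity down match; bird nesting decline match; nitrate up match; sediment load up match (via nitrate up → sediment load up)
(F) alone accounts for all the evidence.

F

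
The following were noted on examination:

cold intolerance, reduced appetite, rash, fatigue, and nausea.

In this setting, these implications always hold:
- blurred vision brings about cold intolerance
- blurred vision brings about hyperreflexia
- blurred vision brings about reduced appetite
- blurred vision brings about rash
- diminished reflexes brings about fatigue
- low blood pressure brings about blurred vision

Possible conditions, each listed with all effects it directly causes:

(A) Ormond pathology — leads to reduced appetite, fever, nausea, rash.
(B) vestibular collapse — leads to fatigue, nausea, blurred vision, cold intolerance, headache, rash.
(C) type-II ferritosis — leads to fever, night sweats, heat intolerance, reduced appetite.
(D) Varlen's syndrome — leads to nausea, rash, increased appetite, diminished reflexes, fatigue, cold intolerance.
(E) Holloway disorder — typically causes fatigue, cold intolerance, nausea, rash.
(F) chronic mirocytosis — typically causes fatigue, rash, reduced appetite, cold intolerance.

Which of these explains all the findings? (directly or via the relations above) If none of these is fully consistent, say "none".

Checking each candidate against the observations:
(A) Ormond pathology — does not account for cold intolerance, fatigue
(B) vestibular collapse — cold intolerance match; reduced appetite match (via blurred vision → reduced appetite); rash match; fatigue match; nausea match
(C) type-II ferritosis — fails on cold intolerance, rash, fatigue, nausea (predicts heat intolerance, not cold intolerance)
(D) Varlen's syndrome — cold intolerance match; reduced appetite miss; rash match; fatigue match; nausea match
(E) Holloway disorder — does not account for reduced appetite
(F) chronic mirocytosis — cold intolerance match; reduced appetite match; rash match; fatigue match; nausea miss
Only (B) is consistent with every observation.

B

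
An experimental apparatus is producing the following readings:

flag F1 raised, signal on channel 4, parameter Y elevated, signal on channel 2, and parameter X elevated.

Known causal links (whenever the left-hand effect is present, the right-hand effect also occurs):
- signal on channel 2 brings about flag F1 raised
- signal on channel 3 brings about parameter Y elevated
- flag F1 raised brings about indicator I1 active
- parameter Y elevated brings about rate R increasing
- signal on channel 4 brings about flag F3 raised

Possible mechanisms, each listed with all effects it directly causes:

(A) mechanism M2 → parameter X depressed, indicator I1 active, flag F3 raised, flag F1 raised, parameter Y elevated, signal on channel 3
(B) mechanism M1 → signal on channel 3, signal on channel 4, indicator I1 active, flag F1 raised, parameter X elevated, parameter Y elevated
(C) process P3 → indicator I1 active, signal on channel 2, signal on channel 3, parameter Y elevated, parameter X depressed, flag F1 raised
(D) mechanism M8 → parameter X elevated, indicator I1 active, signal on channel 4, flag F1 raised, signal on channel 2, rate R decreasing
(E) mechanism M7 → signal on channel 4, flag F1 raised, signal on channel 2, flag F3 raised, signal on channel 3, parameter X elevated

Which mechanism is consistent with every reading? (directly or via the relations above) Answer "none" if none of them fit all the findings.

Per-candidate check:
(A) mechanism M2 — flag F1 raised match; signal on channel 4 miss; parameter Y elevated match; signal on channel 2 miss; parameter X elevated miss
(B) mechanism M1 — flag F1 raised match; signal on channel 4 match; parameter Y elevated match; signal on channel 2 miss; parameter X elevated match
(C) process P3 — flag F1 raised match; signal on channel 4 miss; parameter Y elevated match; signal on channel 2 match; parameter X elevated miss
(D) mechanism M8 — does not account for parameter Y elevated
(E) mechanism M7 — accounts for every observation (parameter Y elevated by signal on channel 3 → parameter Y elevated)
Only (E) is consistent with every observation.

E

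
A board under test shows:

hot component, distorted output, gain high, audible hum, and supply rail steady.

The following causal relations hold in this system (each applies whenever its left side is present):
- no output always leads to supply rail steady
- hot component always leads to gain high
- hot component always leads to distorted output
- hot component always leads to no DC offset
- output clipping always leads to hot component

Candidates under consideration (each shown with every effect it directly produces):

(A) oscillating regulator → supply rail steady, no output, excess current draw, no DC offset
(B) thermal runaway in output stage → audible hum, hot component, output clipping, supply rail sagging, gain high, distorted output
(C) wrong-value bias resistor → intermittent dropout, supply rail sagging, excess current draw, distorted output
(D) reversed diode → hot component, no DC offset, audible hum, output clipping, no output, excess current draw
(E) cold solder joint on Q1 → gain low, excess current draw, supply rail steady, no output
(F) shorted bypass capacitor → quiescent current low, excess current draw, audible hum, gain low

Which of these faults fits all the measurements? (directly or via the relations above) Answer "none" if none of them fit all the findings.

D

Per-candidate check:
(A) oscillating regulator — does not account for hot component, distorted output, gain high, audible hum
(B) thermal runaway in output stage — hot component match; distorted output match; gain high match; audible hum match; supply rail steady miss
(C) wrong-value bias resistor — hot component miss; distorted output match; gain high miss; audible hum miss; supply rail steady miss
(D) reversed diode — hot component match; distorted output match (by hot component → distorted output); gain high match (by hot component → gain high); audible hum match; supply rail steady match (by no output → supply rail steady)
(E) cold solder joint on Q1 — fails on hot component, distorted output, gain high, audible hum (predicts gain low, not gain high)
(F) shorted bypass capacitor — fails on hot component, distorted output, gain high, supply rail steady (predicts gain low, not gain high)
(D) is the only candidate with no mismatches.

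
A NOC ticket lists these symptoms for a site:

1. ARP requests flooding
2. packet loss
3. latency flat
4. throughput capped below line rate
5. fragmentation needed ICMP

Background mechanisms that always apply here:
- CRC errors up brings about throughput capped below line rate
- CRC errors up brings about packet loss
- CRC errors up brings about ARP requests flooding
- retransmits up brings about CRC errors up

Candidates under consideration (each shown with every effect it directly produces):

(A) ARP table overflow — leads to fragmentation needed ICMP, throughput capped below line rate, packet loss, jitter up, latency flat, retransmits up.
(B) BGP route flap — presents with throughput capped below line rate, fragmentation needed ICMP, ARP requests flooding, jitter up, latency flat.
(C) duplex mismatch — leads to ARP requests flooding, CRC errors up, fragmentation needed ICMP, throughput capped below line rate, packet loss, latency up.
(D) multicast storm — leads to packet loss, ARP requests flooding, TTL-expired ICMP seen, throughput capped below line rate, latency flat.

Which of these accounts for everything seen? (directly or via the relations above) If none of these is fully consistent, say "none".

Testing each hypothesis:
(A) ARP table overflow — accounts for every observation (ARP requests flooding via retransmits up → CRC errors up → ARP requests flooding)
(B) BGP route flap — ARP requests flooding ✓; packet loss ✗; latency flat ✓; throughput capped below line rate ✓; fragmentation needed ICMP ✓
(C) duplex mismatch — ARP requests flooding ✓; packet loss ✓; latency flat ✗; throughput capped below line rate ✓; fragmentation needed ICMP ✓
(D) multicast storm — does not account for fragmentation needed ICMP
(A) is the only candidate with no mismatches.

A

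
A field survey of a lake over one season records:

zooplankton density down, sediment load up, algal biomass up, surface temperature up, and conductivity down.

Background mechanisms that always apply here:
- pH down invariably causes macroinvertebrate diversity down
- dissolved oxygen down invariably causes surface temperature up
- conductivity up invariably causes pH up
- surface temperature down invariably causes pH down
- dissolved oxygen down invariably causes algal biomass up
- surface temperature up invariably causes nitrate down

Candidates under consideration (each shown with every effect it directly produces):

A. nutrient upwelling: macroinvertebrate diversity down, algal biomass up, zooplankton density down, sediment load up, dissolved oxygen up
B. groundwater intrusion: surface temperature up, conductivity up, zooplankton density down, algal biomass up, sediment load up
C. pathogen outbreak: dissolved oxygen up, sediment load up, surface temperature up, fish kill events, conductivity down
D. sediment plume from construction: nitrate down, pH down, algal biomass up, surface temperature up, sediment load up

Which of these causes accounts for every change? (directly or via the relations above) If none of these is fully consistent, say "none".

Per-candidate check:
(A) nutrient upwelling — does not account for surface temperature up, conductivity down
(B) groundwater intrusion — fails on conductivity down (predicts conductivity up, not conductivity down)
(C) pathogen outbreak — does not account for zooplankton density down, algal biomass up
(D) sediment plume from construction — zooplankton density down -; sediment load up +; algal biomass up +; surface temperature up +; conductivity down -
None of the listed candidates fits everything.

none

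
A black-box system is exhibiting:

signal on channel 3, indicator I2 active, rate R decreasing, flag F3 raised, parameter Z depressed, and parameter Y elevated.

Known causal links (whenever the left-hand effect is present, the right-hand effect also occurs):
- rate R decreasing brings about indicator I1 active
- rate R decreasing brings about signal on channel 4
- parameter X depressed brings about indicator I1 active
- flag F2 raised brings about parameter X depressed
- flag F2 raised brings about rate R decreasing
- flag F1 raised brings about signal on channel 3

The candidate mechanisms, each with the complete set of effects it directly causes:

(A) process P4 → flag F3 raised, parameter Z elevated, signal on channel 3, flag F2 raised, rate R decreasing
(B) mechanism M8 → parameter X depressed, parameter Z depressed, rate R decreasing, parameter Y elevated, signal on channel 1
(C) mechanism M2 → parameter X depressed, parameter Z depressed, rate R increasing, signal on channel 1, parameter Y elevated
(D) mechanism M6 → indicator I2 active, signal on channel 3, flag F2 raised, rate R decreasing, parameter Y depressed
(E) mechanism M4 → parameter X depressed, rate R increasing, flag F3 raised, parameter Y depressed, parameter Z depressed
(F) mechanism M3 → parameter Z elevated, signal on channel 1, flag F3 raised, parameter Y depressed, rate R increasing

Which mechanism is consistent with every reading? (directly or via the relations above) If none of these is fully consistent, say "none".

Checking each candidate against the observations:
(A) process P4 — signal on channel 3 +; indicator I2 active -; rate R decreasing +; flag F3 raised +; parameter Z depressed -; parameter Y elevated -
(B) mechanism M8 — signal on channel 3 -; indicator I2 active -; rate R decreasing +; flag F3 raised -; parameter Z depressed +; parameter Y elevated +
(C) mechanism M2 — signal on channel 3 -; indicator I2 active -; rate R decreasing -; flag F3 raised -; parameter Z depressed +; parameter Y elevated +
(D) mechanism M6 — fails on flag F3 raised, parameter Z depressed, parameter Y elevated (predicts parameter Y depressed, not parameter Y elevated)
(E) mechanism M4 — signal on channel 3 -; indicator I2 active -; rate R decreasing -; flag F3 raised +; parameter Z depressed +; parameter Y elevated -
(F) mechanism M3 — fails on signal on channel 3, indicator I2 active, rate R decreasing, parameter Z depressed, parameter Y elevated (predicts rate R increasing, not rate R decreasing; predicts parameter Z elevated, not parameter Z depressed; predicts parameter Y depressed, not parameter Y elevated)
None of the listed candidates fits everything.

none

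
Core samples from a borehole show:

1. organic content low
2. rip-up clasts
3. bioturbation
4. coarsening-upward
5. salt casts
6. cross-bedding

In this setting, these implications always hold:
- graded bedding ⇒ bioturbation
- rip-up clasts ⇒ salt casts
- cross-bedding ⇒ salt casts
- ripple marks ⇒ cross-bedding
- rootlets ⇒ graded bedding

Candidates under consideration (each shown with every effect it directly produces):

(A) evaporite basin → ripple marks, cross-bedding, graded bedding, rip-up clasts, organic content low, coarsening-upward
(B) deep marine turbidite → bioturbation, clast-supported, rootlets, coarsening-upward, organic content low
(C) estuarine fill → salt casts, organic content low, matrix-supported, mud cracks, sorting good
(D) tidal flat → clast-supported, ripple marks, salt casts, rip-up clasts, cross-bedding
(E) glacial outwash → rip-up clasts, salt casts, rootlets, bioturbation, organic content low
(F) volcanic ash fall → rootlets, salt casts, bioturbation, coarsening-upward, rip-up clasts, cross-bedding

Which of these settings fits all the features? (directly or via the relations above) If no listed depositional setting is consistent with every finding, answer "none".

Checking each candidate against the observations:
(A) evaporite basin — organic content low match; rip-up clasts match; bioturbation match (via graded bedding → bioturbation); coarsening-upward match; salt casts match (via cross-bedding → salt casts); cross-bedding match
(B) deep marine turbidite — organic content low match; rip-up clasts miss; bioturbation match; coarsening-upward match; salt casts miss; cross-bedding miss
(C) estuarine fill — does not account for rip-up clasts, bioturbation, coarsening-upward, cross-bedding
(D) tidal flat — does not account for organic content low, bioturbation, coarsening-upward
(E) glacial outwash — does not account for coarsening-upward, cross-bedding
(F) volcanic ash fall — does not account for organic content low
(A) is the only candidate with no mismatches.

A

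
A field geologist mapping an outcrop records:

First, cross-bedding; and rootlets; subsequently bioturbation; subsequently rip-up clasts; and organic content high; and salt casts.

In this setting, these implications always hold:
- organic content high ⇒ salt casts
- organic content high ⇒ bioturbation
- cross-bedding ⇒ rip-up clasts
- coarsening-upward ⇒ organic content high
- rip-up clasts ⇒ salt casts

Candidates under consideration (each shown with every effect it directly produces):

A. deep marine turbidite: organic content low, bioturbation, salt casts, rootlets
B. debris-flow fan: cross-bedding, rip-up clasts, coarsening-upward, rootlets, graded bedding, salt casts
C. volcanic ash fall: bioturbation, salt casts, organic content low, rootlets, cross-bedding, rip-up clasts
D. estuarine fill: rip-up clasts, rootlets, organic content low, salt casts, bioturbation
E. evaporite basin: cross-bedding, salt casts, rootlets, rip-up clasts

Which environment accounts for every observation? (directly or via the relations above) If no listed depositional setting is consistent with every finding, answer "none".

B

Per-candidate check:
(A) deep marine turbidite — cross-bedding miss; rootlets match; bioturbation match; rip-up clasts miss; organic content high miss; salt casts match
(B) debris-flow fan — accounts for every observation (bioturbation by coarsening-upward → organic content high → bioturbation)
(C) volcanic ash fall — fails on organic content high (predicts organic content low, not organic content high)
(D) estuarine fill — fails on cross-bedding, organic content high (predicts organic content low, not organic content high)
(E) evaporite basin — does not account for bioturbation, organic content high
Only (B) is consistent with every observation.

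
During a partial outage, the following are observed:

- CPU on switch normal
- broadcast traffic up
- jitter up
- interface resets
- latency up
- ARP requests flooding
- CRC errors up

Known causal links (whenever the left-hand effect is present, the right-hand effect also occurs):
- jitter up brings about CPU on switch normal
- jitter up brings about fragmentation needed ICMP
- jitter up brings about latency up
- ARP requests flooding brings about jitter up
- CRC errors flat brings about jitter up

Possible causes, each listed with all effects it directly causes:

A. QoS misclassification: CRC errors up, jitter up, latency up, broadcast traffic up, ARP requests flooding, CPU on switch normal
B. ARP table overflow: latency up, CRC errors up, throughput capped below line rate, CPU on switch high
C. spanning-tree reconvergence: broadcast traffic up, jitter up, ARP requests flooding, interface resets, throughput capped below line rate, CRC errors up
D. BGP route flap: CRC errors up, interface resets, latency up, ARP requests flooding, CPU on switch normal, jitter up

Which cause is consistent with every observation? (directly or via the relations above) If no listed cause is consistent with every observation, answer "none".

For each candidate, compare predicted effects to what was observed:
(A) QoS misclassification — CPU on switch normal ✓; broadcast traffic up ✓; jitter up ✓; interface resets ✗; latency up ✓; ARP requests flooding ✓; CRC errors up ✓
(B) ARP table overflow — CPU on switch normal ✗; broadcast traffic up ✗; jitter up ✗; interface resets ✗; latency up ✓; ARP requests flooding ✗; CRC errors up ✓
(C) spanning-tree reconvergence — accounts for every observation (CPU on switch normal by jitter up → CPU on switch normal)
(D) BGP route flap — does not account for broadcast traffic up
Only (C) is consistent with every observation.

C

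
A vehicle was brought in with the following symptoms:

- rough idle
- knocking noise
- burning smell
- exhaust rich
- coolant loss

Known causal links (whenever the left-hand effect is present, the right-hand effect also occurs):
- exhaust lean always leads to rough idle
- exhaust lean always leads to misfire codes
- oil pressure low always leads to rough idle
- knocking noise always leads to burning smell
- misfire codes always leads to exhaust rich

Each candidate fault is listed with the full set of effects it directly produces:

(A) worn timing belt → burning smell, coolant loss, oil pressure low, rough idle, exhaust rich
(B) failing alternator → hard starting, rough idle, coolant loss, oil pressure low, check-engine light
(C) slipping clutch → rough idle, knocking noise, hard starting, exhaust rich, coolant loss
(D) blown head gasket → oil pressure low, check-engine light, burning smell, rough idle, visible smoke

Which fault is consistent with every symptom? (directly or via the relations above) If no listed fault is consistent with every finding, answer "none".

Checking each candidate against the observations:
(A) worn timing belt — rough idle yes; knocking noise NO; burning smell yes; exhaust rich yes; coolant loss yes
(B) failing alternator — does not account for knocking noise, burning smell, exhaust rich
(C) slipping clutch — rough idle yes; knocking noise yes; burning smell yes (by knocking noise → burning smell); exhaust rich yes; coolant loss yes
(D) blown head gasket — rough idle yes; knocking noise NO; burning smell yes; exhaust rich NO; coolant loss NO
(C) is the only candidate with no mismatches.

C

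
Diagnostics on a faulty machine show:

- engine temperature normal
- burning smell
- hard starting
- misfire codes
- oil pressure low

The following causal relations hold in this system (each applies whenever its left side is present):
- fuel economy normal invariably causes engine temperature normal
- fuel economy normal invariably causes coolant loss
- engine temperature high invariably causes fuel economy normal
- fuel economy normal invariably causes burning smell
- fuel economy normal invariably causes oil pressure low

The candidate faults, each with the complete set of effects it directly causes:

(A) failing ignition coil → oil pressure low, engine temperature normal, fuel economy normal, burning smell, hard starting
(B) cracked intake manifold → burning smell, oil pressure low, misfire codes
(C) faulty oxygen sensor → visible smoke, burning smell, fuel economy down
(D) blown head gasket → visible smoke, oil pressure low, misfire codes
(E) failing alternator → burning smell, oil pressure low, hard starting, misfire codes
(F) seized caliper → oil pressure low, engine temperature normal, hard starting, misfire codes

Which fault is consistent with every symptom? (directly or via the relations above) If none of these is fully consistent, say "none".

For each candidate, compare predicted effects to what was observed:
(A) failing ignition coil — engine temperature normal +; burning smell +; hard starting +; misfire codes -; oil pressure low +
(B) cracked intake manifold — engine temperature normal -; burning smell +; hard starting -; misfire codes +; oil pressure low +
(C) faulty oxygen sensor — does not account for engine temperature normal, hard starting, misfire codes, oil pressure low
(D) blown head gasket — engine temperature normal -; burning smell -; hard starting -; misfire codes +; oil pressure low +
(E) failing alternator — engine temperature normal -; burning smell +; hard starting +; misfire codes +; oil pressure low +
(F) seized caliper — engine temperature normal +; burning smell -; hard starting +; misfire codes +; oil pressure low +
No candidate is consistent with all observations.

none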